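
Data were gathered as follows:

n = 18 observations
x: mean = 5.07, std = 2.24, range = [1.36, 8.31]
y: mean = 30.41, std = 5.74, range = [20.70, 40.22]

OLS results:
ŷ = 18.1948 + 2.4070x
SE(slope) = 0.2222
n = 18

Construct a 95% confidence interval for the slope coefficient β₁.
The 95% CI for β₁ is (1.9360, 2.8780)

Confidence interval for the slope:

The 95% CI for β₁ is: β̂₁ ± t*(α/2, n-2) × SE(β̂₁)

Step 1: Find critical t-value
- Confidence level = 0.95
- Degrees of freedom = n - 2 = 18 - 2 = 16
- t*(α/2, 16) = 2.1199

Step 2: Calculate margin of error
Margin = 2.1199 × 0.2222 = 0.4710

Step 3: Construct interval
CI = 2.4070 ± 0.4710
CI = (1.9360, 2.8780)

Interpretation: We are 95% confident that the true slope β₁ lies between 1.9360 and 2.8780.
The interval does not include 0, suggesting a significant linear relationship.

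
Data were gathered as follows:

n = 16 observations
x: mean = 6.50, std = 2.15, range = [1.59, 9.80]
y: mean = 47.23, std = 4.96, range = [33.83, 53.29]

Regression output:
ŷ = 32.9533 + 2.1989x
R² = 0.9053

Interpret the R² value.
About 90.53% of the variability in y is accounted for by the regression on x (R² = 0.9053) — a strong linear fit.

R² = 1 − SS_res/SS_tot compares the residual scatter to the total scatter of y about its mean.

Here R² = 0.9053:
- Explained: 90.53% of the variation in y
- Unexplained (residual): 100% − 90.53% = 9.47%
- Rule of thumb (below 0.3 weak; 0.3 to below 0.7 moderate; 0.7 and above strong) → strong

Note: R² never decreases when predictors are added, so it should not be used alone to compare models of different size.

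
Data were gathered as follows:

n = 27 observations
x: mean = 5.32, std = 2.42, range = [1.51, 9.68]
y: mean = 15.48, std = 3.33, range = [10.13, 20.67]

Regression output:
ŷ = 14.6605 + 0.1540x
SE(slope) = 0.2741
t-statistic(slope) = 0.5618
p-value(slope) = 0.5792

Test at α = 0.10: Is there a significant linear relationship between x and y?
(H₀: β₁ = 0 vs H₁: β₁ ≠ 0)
Since p-value = 0.5792 ≥ α = 0.10, fail to reject H₀ — the slope is not significantly different from 0.

Hypothesis test for the slope coefficient:

H₀: β₁ = 0 (no linear relationship)
H₁: β₁ ≠ 0 (linear relationship exists)

Test statistic: t = β̂₁ / SE(β̂₁) = 0.1540 / 0.2741 = 0.5618

With df = 25, the two-sided p-value for |t| = 0.5618 is 0.5792.

Decision rule: reject H₀ if p-value < α.
p-value = 0.5792 ≥ α = 0.10 → fail to reject H₀.

At α = 0.10 the data do not provide convincing evidence of a nonzero slope.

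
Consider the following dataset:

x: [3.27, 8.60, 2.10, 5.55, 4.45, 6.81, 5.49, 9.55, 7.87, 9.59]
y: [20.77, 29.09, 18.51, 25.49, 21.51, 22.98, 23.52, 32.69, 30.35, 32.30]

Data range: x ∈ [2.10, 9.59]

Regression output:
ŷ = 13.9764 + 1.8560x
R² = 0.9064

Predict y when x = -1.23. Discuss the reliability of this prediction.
ŷ = 11.6935, but this is extrapolation (below the data range [2.10, 9.59]) and may be unreliable.

Prediction calculation:
ŷ = 13.9764 + 1.8560 × (-1.23)
ŷ = 11.6935

Reliability:
- Data range: x ∈ [2.10, 9.59]
- Prediction point: x = -1.23 is 3.33 units below the observed range → this is EXTRAPOLATION, not interpolation

Why that matters here:
- There are no observations near this x to validate the fitted line there
- R² describes fit only over the sampled x values; it says nothing about behaviour beyond them
- Real relationships often flatten, saturate, or turn nonlinear at extremes

The R² = 0.9064 only validates the fit within [2.10, 9.59]; treat ŷ = 11.6935 with caution.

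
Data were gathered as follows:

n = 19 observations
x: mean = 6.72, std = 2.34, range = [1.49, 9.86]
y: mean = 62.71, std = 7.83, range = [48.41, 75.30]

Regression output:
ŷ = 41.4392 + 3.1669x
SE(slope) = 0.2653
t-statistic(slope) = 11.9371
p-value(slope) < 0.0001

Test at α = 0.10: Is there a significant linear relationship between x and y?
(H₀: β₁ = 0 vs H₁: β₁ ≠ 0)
Since p-value < 0.0001 < α = 0.10, reject H₀ — the slope is significantly different from 0.

Hypothesis test for the slope coefficient:

H₀: β₁ = 0 (no linear relationship)
H₁: β₁ ≠ 0 (linear relationship exists)

Test statistic: t = β̂₁ / SE(β̂₁) = 3.1669 / 0.2653 = 11.9371

p < 0.0001: how often a slope estimate this far from 0 (in SE units) would arise by chance if β₁ were truly 0.

Decision rule: reject H₀ if p-value < α.
p-value < 0.0001 < α = 0.10 → reject H₀.

There is sufficient evidence at the 10% significance level to conclude that a linear relationship exists between x and y.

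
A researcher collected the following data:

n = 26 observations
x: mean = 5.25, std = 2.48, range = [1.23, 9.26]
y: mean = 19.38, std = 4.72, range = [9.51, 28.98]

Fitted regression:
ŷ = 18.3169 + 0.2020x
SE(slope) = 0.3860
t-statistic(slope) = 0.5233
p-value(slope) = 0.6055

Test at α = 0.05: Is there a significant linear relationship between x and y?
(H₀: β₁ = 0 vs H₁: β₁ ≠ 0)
p-value = 0.6055 ≥ α = 0.05, so we fail to reject H₀. The relationship is not significant.

Hypothesis test for the slope coefficient:

H₀: β₁ = 0 (no linear relationship)
H₁: β₁ ≠ 0 (linear relationship exists)

Test statistic: t = β̂₁ / SE(β̂₁) = 0.2020 / 0.3860 = 0.5233

p = 0.6055: how often a slope estimate this far from 0 (in SE units) would arise by chance if β₁ were truly 0.

Decision rule: reject H₀ if p-value < α.
p-value = 0.6055 ≥ α = 0.05 → fail to reject H₀.

There is not sufficient evidence at the 5% significance level to conclude that a linear relationship exists between x and y.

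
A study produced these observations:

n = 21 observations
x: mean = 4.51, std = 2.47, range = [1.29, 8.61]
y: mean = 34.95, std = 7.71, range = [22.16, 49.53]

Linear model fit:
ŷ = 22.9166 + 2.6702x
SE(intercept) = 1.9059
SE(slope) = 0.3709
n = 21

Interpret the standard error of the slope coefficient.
The slope 2.6702 is pinned down to within about ±0.3709 (one SE) by these data — relative uncertainty 13.9%, i.e. precise.

SE(β̂₁) = s / √Sxx, where s is the residual standard deviation and Sxx = Σ(x − x̄)². It is the yardstick for how far β̂₁ = 2.6702 could plausibly be from the true slope.

Relative precision:
- SE / |β̂₁| = 0.3709 / 2.6702 = 13.9%
- Rule of thumb (under 20%: precise; 20% to under 50%: moderately precise; 50% or more: imprecise) → precise

Link to the t-test: t = β̂₁ / SE(β̂₁) = 2.6702 / 0.3709 = 7.1992, the statistic for H₀: β₁ = 0.

What drives SE(β̂₁): larger n (here n = 21) → smaller SE; more residual scatter → larger SE; wider spread of x values → smaller SE.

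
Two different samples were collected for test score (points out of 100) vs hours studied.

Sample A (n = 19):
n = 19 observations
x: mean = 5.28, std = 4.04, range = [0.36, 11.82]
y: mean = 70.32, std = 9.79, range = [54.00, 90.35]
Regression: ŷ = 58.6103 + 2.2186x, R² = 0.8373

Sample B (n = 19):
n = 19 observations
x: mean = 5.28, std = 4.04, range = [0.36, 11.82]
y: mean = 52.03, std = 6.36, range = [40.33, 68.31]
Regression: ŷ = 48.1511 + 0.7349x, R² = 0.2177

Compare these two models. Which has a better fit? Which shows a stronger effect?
Model A has the better fit (R² = 0.8373 vs 0.2177). Model A shows the stronger effect (|β₁| = 2.2186 vs 0.7349).

Model Comparison:

Which explains more variance? (R²)
- Model A: R² = 0.8373 → 83.73% of variance in test score explained
- Model B: R² = 0.2177 → 21.77% of variance in test score explained
- 0.8373 > 0.2177 → Model A has the better fit

Strength of effect — compare |β₁|:
- Model A: β₁ = 2.2186 → predicted test score rises 2.2186 points per additional hour of study time
- Model B: β₁ = 0.7349 → predicted test score rises 0.7349 points per additional hour of study time
- |2.2186| > |0.7349| → Model A shows the stronger marginal effect

Notes:
- A steeper slope doesn't make a better model if the scatter around the line is large.
- R² measures how tightly points cluster around the line; β₁ measures how steep the line is — they answer different questions.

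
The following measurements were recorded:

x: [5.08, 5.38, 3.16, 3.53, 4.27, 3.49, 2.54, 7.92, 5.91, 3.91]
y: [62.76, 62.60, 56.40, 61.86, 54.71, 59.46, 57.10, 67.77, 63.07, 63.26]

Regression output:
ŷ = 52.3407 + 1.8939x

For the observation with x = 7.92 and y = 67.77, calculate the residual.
Residual = 0.4296

The residual is the difference between the actual value and the predicted value:

Residual = y - ŷ

Step 1: Calculate predicted value
ŷ = 52.3407 + 1.8939 × 7.92
ŷ = 67.3404

Step 2: Calculate residual
Residual = 67.77 - 67.3404
Residual = 0.4296

Sign check: y > ŷ, so the point is above the line and the fit underestimates here.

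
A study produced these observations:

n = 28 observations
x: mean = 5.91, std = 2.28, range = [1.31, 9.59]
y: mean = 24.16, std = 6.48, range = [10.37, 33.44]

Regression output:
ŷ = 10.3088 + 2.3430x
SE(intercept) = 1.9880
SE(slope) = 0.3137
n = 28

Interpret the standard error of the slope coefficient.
SE(β̂₁) = 0.3137 is the estimated standard deviation of the slope estimate across repeated samples; relative to β̂₁ = 2.3430 that is 13.4%, a precise estimate.

What SE measures:
- The standard error quantifies the sampling variability of the coefficient estimate
- It is the estimated standard deviation of β̂₁ across hypothetical repeated samples of the same size
- Smaller SE → more precise estimate

Relative precision:
- SE / |β̂₁| = 0.3137 / 2.3430 = 13.4%
- Rule of thumb (under 20%: precise; 20% to under 50%: moderately precise; 50% or more: imprecise) → precise

Rough 95% range (±2 SE): 2.3430 ± 0.6274 → (1.7156, 2.9704).

What drives SE(β̂₁): larger n (here n = 28) → smaller SE.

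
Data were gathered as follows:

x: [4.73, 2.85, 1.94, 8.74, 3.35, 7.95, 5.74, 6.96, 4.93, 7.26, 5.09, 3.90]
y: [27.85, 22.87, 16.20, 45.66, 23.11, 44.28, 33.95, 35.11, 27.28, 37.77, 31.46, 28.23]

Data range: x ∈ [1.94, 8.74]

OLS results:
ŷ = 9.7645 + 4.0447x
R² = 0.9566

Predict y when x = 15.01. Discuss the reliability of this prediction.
ŷ = 70.4754 (extrapolation — x = 15.01 lies outside [1.94, 8.74], so reliability is low).

Prediction calculation:
ŷ = 9.7645 + 4.0447 × 15.01
ŷ = 70.4754

Reliability:
- Data range: x ∈ [1.94, 8.74]
- Prediction point: x = 15.01 is 6.27 units above the observed range → this is EXTRAPOLATION, not interpolation

Why that matters here:
- The linear relationship may not hold outside the observed range
- Real relationships often flatten, saturate, or turn nonlinear at extremes
- R² describes fit only over the sampled x values; it says nothing about behaviour beyond them

A defensible statement: 'if the linear trend continued to x = 15.01, y would be about 70.4754' — the premise is untested.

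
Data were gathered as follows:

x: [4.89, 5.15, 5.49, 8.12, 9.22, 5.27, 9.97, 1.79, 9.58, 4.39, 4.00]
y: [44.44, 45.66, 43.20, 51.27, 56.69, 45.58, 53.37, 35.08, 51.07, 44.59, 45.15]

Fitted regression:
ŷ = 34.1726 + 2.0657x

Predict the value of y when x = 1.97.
ŷ = 38.2420

x = 1.97 lies inside the observed range [1.79, 9.97], so the fitted equation applies directly:

ŷ = 34.1726 + 2.0657 × 1.97
ŷ = 34.1726 + 4.0694
ŷ = 38.2420

This is the fitted mean response at that x — an individual observation would come with a wider prediction interval.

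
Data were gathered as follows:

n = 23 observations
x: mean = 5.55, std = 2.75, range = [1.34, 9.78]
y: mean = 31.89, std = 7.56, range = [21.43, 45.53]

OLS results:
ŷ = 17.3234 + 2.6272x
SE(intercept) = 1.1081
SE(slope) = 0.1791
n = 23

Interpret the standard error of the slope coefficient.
The slope 2.6272 is pinned down to within about ±0.1791 (one SE) by these data — relative uncertainty 6.8%, i.e. precise.

What SE measures:
- The standard error quantifies the sampling variability of the coefficient estimate
- It is the estimated standard deviation of β̂₁ across hypothetical repeated samples of the same size
- Smaller SE → more precise estimate

Relative precision:
- SE / |β̂₁| = 0.1791 / 2.6272 = 6.8%
- Rule of thumb (under 20%: precise; 20% to under 50%: moderately precise; 50% or more: imprecise) → precise

Rough 95% range (±2 SE): 2.6272 ± 0.3582 → (2.2690, 2.9854).

What drives SE(β̂₁): larger n (here n = 23) → smaller SE; wider spread of x values → smaller SE.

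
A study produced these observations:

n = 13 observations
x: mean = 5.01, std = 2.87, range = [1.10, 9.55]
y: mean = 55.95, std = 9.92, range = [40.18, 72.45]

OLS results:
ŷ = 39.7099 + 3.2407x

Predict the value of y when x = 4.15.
ŷ = 53.1588

Plug x = 4.15 into the fitted line:

ŷ = 39.7099 + 3.2407 × 4.15
ŷ = 39.7099 + 13.4489
ŷ = 53.1588

This is a point prediction; actual observations scatter around it by roughly the residual standard deviation.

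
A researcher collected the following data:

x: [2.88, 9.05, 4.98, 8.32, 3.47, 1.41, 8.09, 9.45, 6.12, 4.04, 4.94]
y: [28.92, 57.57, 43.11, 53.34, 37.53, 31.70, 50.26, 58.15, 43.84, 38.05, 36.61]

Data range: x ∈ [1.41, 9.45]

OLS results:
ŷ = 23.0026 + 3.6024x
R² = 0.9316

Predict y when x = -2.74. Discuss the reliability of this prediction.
The equation gives ŷ = 13.1320; however x = -2.74 is 4.15 units below the observed range, so this extrapolated value should not be trusted.

Prediction calculation:
ŷ = 23.0026 + 3.6024 × (-2.74)
ŷ = 13.1320

Reliability:
- Data range: x ∈ [1.41, 9.45]
- Prediction point: x = -2.74 is 4.15 units below the observed range → this is EXTRAPOLATION, not interpolation

Why that matters here:
- There are no observations near this x to validate the fitted line there
- The linear relationship may not hold outside the observed range

The R² = 0.9316 only validates the fit within [1.41, 9.45]; treat ŷ = 13.1320 with caution.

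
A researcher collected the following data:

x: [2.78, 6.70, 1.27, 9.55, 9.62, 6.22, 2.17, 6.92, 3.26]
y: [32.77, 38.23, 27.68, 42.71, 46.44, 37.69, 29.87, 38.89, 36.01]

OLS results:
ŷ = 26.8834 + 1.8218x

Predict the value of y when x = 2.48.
ŷ = 31.4015

x = 2.48 lies inside the observed range [1.27, 9.62], so the fitted equation applies directly:

ŷ = 26.8834 + 1.8218 × 2.48
ŷ = 26.8834 + 4.5181
ŷ = 31.4015

This is a point prediction; actual observations scatter around it by roughly the residual standard deviation.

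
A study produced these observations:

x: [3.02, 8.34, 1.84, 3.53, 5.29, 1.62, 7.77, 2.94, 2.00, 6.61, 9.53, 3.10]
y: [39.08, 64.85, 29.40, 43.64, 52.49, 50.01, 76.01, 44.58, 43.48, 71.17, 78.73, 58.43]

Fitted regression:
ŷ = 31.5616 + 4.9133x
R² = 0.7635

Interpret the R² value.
R² = 0.7635 means 76.35% of the variation in y is explained by the linear relationship with x. This indicates a strong fit.

R² (coefficient of determination) measures the proportion of variance in y explained by the regression model.

Here R² = 0.7635:
- Explained: 76.35% of the variation in y
- Unexplained (residual): 100% − 76.35% = 23.65%
- Rule of thumb (below 0.3 weak; 0.3 to below 0.7 moderate; 0.7 and above strong) → strong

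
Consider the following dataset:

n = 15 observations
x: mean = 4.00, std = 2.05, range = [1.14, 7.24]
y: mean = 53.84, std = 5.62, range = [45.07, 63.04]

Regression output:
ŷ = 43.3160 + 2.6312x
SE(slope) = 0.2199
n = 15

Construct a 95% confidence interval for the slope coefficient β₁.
The 95% CI for β₁ is (2.1561, 3.1063)

Confidence interval for the slope:

The 95% CI for β₁ is: β̂₁ ± t*(α/2, n-2) × SE(β̂₁)

Step 1: Find critical t-value
- Confidence level = 0.95
- Degrees of freedom = n - 2 = 15 - 2 = 13
- t*(α/2, 13) = 2.1604

Step 2: Calculate margin of error
Margin = 2.1604 × 0.2199 = 0.4751

Step 3: Construct interval
CI = 2.6312 ± 0.4751
CI = (2.1561, 3.1063)

Interpretation: each one-unit increase in x is associated with a change in mean y of between 2.1561 and 3.1063, with 95% confidence.
Both endpoints are positive, so the data support a genuinely positive slope at this confidence level.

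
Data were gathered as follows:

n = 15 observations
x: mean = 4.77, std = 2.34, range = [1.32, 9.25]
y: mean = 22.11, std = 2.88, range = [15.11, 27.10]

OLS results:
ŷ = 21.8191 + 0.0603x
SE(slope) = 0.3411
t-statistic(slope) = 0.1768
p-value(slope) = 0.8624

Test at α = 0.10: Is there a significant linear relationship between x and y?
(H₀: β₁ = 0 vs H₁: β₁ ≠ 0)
p-value = 0.8624 ≥ α = 0.10, so we fail to reject H₀. The relationship is not significant.

Hypothesis test for the slope coefficient:

H₀: β₁ = 0 (no linear relationship)
H₁: β₁ ≠ 0 (linear relationship exists)

Test statistic: t = β̂₁ / SE(β̂₁) = 0.0603 / 0.3411 = 0.1768

With df = 13, the two-sided p-value for |t| = 0.1768 is 0.8624.

Decision rule: reject H₀ if p-value < α.
p-value = 0.8624 ≥ α = 0.10 → fail to reject H₀.

There is not sufficient evidence at the 10% significance level to conclude that a linear relationship exists between x and y.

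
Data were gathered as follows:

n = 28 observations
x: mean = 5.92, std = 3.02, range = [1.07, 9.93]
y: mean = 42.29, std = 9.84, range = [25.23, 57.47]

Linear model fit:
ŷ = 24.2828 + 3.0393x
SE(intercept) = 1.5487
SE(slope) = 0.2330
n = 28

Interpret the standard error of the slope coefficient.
The slope 3.0393 is pinned down to within about ±0.2330 (one SE) by these data — relative uncertainty 7.7%, i.e. precise.

SE(β̂₁) = 0.2330 says: if we drew many samples of n = 28 from the same population and refit each time, the fitted slopes would scatter with a standard deviation of roughly 0.2330 around the true β₁.

Relative precision:
- SE / |β̂₁| = 0.2330 / 3.0393 = 7.7%
- Rule of thumb (under 20%: precise; 20% to under 50%: moderately precise; 50% or more: imprecise) → precise

Link to the t-test: t = β̂₁ / SE(β̂₁) = 3.0393 / 0.2330 = 13.0442, the statistic for H₀: β₁ = 0.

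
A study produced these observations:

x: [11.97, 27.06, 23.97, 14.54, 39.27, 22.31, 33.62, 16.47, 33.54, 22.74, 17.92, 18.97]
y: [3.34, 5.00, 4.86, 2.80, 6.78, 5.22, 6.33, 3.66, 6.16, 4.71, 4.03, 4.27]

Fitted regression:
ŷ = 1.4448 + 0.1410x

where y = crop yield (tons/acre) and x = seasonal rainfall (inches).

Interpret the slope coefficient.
On average, crop yield is about 0.1410 tons/acre higher for every extra inch of rainfall.

β₁ = 0.1410 is the change in predicted crop yield (tons/acre) per additional inch of rainfall.

Interpretation:
- Rainfall up by 1 inch → predicted crop yield increases by 0.1410 tons/acre
- This is a linear approximation: the same per-unit change is assumed across the whole observed x range
- The slope describes association in these data, not necessarily a causal effect

The intercept β₀ = 1.4448 is the predicted crop yield when rainfall = 0; since the smallest observed x is 11.97, this is an extrapolation and mainly anchors the line.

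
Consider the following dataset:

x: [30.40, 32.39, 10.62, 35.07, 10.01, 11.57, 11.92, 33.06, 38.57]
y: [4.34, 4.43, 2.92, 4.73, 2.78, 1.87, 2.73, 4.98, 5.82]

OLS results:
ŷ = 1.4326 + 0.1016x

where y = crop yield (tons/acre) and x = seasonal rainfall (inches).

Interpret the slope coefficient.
On average, crop yield is about 0.1016 tons/acre higher for every extra inch of rainfall.

The slope coefficient β₁ = 0.1016 represents the marginal effect of rainfall on crop yield.

Interpretation:
- Rainfall up by 1 inch → predicted crop yield increases by 0.1016 tons/acre
- The effect is assumed constant over the observed range of x (linearity)

The intercept β₀ = 1.4326 is the predicted crop yield when rainfall = 0; since the smallest observed x is 10.01, this is an extrapolation and mainly anchors the line.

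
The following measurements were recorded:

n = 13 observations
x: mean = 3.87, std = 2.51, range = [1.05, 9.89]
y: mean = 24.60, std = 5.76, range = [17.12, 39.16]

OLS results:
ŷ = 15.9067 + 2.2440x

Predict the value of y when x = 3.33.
ŷ = 23.3792

Plug x = 3.33 into the fitted line:

ŷ = 15.9067 + 2.2440 × 3.33
ŷ = 15.9067 + 7.4725
ŷ = 23.3792

This is a point prediction; actual observations scatter around it by roughly the residual standard deviation.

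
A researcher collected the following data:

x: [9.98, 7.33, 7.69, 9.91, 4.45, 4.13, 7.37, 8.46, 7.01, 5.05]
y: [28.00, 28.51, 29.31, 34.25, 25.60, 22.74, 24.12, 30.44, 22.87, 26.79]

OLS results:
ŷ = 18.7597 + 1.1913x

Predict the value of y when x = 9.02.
ŷ = 29.5052

To predict y for x = 9.02, substitute into the regression equation:

ŷ = 18.7597 + 1.1913 × 9.02
ŷ = 18.7597 + 10.7455
ŷ = 29.5052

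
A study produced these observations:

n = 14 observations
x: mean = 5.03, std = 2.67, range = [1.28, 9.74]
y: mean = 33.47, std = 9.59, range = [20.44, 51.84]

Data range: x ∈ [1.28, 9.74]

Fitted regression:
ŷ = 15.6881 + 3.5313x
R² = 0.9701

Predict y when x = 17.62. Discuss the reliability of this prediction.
ŷ = 77.9096, but this is extrapolation (above the data range [1.28, 9.74]) and may be unreliable.

Prediction calculation:
ŷ = 15.6881 + 3.5313 × 17.62
ŷ = 77.9096

Reliability:
- Data range: x ∈ [1.28, 9.74]
- Prediction point: x = 17.62 is 7.88 units above the observed range → this is EXTRAPOLATION, not interpolation

Why that matters here:
- R² describes fit only over the sampled x values; it says nothing about behaviour beyond them
- The standard error of prediction grows with (x − x̄)², and x = 17.62 is far from x̄ = 5.03

Report the number if required, but flag clearly that it is an extrapolation.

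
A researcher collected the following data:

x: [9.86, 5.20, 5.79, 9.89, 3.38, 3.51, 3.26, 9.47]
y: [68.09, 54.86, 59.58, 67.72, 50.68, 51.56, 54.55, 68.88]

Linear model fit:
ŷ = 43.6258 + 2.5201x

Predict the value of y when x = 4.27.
ŷ = 54.3866

To predict y for x = 4.27, substitute into the regression equation:

ŷ = 43.6258 + 2.5201 × 4.27
ŷ = 43.6258 + 10.7608
ŷ = 54.3866

This is a point prediction; actual observations scatter around it by roughly the residual standard deviation.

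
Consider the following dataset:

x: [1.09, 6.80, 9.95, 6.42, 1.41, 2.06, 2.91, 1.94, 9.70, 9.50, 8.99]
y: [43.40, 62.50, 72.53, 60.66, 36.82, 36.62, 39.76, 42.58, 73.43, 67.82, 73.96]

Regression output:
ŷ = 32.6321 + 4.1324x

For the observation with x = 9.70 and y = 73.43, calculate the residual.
Residual = 0.7136

The residual is the difference between the actual value and the predicted value:

Residual = y - ŷ

Step 1: Calculate predicted value
ŷ = 32.6321 + 4.1324 × 9.70
ŷ = 72.7164

Step 2: Calculate residual
Residual = 73.43 - 72.7164
Residual = 0.7136

Interpretation: the model underestimates the actual value by 0.7136 at this point (positive residual → observation lies above the fitted line).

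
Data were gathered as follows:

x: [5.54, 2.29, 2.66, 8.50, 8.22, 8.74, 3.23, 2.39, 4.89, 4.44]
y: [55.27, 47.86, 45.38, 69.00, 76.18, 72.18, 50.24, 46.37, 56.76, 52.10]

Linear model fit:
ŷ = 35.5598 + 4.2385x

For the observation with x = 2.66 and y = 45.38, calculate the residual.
Residual = -1.4542

The residual is the difference between the actual value and the predicted value:

Residual = y - ŷ

Step 1: Calculate predicted value
ŷ = 35.5598 + 4.2385 × 2.66
ŷ = 46.8342

Step 2: Calculate residual
Residual = 45.38 - 46.8342
Residual = -1.4542

Sign check: y < ŷ, so the point is below the line and the fit overestimates here.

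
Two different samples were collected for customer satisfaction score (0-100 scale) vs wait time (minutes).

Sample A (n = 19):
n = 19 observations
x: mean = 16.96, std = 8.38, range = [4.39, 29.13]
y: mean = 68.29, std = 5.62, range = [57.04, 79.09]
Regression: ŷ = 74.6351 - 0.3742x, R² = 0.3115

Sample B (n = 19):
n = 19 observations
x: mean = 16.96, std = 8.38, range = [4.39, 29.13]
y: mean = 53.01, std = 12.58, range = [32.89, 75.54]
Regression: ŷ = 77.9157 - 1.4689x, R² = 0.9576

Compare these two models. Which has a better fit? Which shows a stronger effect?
Model B has the better fit (R² = 0.9576 vs 0.3115). Model B shows the stronger effect (|β₁| = 1.4689 vs 0.3742).

Model Comparison:

Which explains more variance? (R²)
- Model A: R² = 0.3115 → 31.15% of variance in satisfaction score explained
- Model B: R² = 0.9576 → 95.76% of variance in satisfaction score explained
- 0.9576 > 0.3115 → Model B has the better fit

Effect size (slope magnitude):
- Model A: β₁ = -0.3742 → predicted satisfaction score falls 0.3742 points per additional minute of wait time
- Model B: β₁ = -1.4689 → predicted satisfaction score falls 1.4689 points per additional minute of wait time
- |-0.3742| < |-1.4689| → Model B shows the stronger marginal effect

Notes:
- The two samples could reflect different populations, time periods, or measurement quality.
- R² measures how tightly points cluster around the line; β₁ measures how steep the line is — they answer different questions.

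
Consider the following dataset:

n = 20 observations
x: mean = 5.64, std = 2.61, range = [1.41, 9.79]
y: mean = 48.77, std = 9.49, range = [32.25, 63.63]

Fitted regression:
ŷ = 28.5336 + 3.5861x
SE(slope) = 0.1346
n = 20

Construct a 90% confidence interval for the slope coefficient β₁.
The 90% CI for β₁ is (3.3527, 3.8195)

Confidence interval for the slope:

The 90% CI for β₁ is: β̂₁ ± t*(α/2, n-2) × SE(β̂₁)

Step 1: Find critical t-value
- Confidence level = 0.9
- Degrees of freedom = n - 2 = 20 - 2 = 18
- t*(α/2, 18) = 1.7341

Step 2: Calculate margin of error
Margin = 1.7341 × 0.1346 = 0.2334

Step 3: Construct interval
CI = 3.5861 ± 0.2334
CI = (3.3527, 3.8195)

Interpretation: each one-unit increase in x is associated with a change in mean y of between 3.3527 and 3.8195, with 90% confidence.
The interval does not include 0, suggesting a significant linear relationship.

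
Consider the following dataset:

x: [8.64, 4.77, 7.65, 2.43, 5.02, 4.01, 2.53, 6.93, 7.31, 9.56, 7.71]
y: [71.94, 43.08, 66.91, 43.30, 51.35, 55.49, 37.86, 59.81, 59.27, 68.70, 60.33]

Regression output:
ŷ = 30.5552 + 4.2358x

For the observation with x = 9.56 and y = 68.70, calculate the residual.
Residual = -2.3494

The residual is the difference between the actual value and the predicted value:

Residual = y - ŷ

Step 1: Calculate predicted value
ŷ = 30.5552 + 4.2358 × 9.56
ŷ = 71.0494

Step 2: Calculate residual
Residual = 68.70 - 71.0494
Residual = -2.3494

Interpretation: the model overestimates the actual value by 2.3494 at this point (negative residual → observation lies below the fitted line).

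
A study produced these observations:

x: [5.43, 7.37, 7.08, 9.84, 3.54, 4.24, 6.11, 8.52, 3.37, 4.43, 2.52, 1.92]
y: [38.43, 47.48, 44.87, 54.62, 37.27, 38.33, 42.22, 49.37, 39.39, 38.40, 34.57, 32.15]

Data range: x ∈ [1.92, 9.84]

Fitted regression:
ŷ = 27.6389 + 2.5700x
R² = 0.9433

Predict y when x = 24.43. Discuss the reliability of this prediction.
The equation gives ŷ = 90.4240; however x = 24.43 is 14.59 units above the observed range, so this extrapolated value should not be trusted.

Prediction calculation:
ŷ = 27.6389 + 2.5700 × 24.43
ŷ = 90.4240

Reliability:
- Data range: x ∈ [1.92, 9.84]
- Prediction point: x = 24.43 is 14.59 units above the observed range → this is EXTRAPOLATION, not interpolation

Why that matters here:
- R² describes fit only over the sampled x values; it says nothing about behaviour beyond them
- Real relationships often flatten, saturate, or turn nonlinear at extremes
- The standard error of prediction grows with (x − x̄)², and x = 24.43 is far from x̄ = 5.36

The R² = 0.9433 only validates the fit within [1.92, 9.84]; treat ŷ = 90.4240 with caution.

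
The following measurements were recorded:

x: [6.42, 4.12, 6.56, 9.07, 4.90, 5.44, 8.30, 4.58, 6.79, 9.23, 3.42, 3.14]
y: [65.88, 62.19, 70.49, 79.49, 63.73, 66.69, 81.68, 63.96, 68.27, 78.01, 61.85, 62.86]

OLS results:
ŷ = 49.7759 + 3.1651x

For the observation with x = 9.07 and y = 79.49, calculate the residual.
Residual = 1.0066

The residual is the difference between the actual value and the predicted value:

Residual = y - ŷ

Step 1: Calculate predicted value
ŷ = 49.7759 + 3.1651 × 9.07
ŷ = 78.4834

Step 2: Calculate residual
Residual = 79.49 - 78.4834
Residual = 1.0066

Sign check: y > ŷ, so the point is above the line and the fit underestimates here.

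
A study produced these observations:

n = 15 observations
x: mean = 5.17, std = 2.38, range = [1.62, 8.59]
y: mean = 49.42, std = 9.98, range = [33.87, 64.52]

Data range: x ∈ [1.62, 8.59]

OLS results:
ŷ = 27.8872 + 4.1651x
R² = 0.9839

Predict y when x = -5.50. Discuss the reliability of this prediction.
ŷ = 4.9792 (extrapolation — x = -5.50 lies outside [1.62, 8.59], so reliability is low).

Prediction calculation:
ŷ = 27.8872 + 4.1651 × (-5.50)
ŷ = 4.9792

Reliability:
- Data range: x ∈ [1.62, 8.59]
- Prediction point: x = -5.50 is 7.12 units below the observed range → this is EXTRAPOLATION, not interpolation

Why that matters here:
- Real relationships often flatten, saturate, or turn nonlinear at extremes
- There are no observations near this x to validate the fitted line there
- R² describes fit only over the sampled x values; it says nothing about behaviour beyond them

The R² = 0.9839 only validates the fit within [1.62, 8.59]; treat ŷ = 4.9792 with caution.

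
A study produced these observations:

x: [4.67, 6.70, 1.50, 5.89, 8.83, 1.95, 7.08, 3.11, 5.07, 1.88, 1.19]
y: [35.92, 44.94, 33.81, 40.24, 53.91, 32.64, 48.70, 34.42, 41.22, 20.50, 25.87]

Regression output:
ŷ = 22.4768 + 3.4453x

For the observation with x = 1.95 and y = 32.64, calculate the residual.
Residual = 3.4449

The residual is the difference between the actual value and the predicted value:

Residual = y - ŷ

Step 1: Calculate predicted value
ŷ = 22.4768 + 3.4453 × 1.95
ŷ = 29.1951

Step 2: Calculate residual
Residual = 32.64 - 29.1951
Residual = 3.4449

Sign check: y > ŷ, so the point is above the line and the fit underestimates here.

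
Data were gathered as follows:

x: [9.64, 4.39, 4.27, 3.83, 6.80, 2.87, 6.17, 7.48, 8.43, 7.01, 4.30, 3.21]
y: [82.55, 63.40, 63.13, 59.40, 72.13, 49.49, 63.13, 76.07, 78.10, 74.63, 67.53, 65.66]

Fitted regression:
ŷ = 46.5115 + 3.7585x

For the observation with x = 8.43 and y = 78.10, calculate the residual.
Residual = -0.0957

The residual is the difference between the actual value and the predicted value:

Residual = y - ŷ

Step 1: Calculate predicted value
ŷ = 46.5115 + 3.7585 × 8.43
ŷ = 78.1957

Step 2: Calculate residual
Residual = 78.10 - 78.1957
Residual = -0.0957

The residual is negative, so the observed y = 78.10 sits below the regression line (the line overestimates it by 0.0957).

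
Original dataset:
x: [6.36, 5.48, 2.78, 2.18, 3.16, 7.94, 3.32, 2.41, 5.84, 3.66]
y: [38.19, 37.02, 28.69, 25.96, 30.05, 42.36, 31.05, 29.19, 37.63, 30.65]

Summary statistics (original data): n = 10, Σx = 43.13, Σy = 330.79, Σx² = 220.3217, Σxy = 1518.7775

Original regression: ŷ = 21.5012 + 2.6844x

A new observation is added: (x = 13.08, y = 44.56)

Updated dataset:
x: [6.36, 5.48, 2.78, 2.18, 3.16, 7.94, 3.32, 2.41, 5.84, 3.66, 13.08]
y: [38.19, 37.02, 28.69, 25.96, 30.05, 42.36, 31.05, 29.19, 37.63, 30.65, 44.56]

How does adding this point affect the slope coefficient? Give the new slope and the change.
The slope changes from 2.6844 to 1.7623 (change of -0.9221, or -34.4%).

The new point has HIGH LEVERAGE: x = 13.08 is far from the original mean x̄ = 43.13/10 ≈ 4.31 (original range [2.18, 7.94]).

Step 1: Update the sums with the new point (n goes from 10 to 11)
Σx  = 43.13 + 13.08 = 56.21
Σy  = 330.79 + 44.56 = 375.35
Σx² = 220.3217 + 13.08² = 220.3217 + 171.0864 = 391.4081
Σxy = 1518.7775 + 13.08×44.56 = 1518.7775 + 582.8448 = 2101.6223

Step 2: Recompute the slope with b₁ = (nΣxy − ΣxΣy) / (nΣx² − (Σx)²)
Numerator   = 11×2101.6223 − 56.21×375.35 = 23117.8453 − 21098.4235 = 2019.4218
Denominator = 11×391.4081 − 56.21² = 4305.4891 − 3159.5641 = 1145.9250
b₁(new) = 2019.4218 / 1145.9250 = 1.7623

(Same formula on the original sums: (10×1518.7775 − 43.13×330.79) / (10×220.3217 − 43.13²) = 920.8023 / 343.0201 = 2.6844, matching the given fit.)

Step 3: Change in slope
Δβ₁ = 1.7623 − 2.6844 = -0.9221
Relative change = -0.9221 / 2.6844 × 100% = -34.4%
→ the slope decreases when the point is added.

A high-leverage point only changes the slope if it is off the original line; here y = 44.56 is below the original trend, so the slope decreases.
In practice: refit with and without it and report both if conclusions differ; examine leverage (hᵢ) and Cook's distance rather than deleting it automatically.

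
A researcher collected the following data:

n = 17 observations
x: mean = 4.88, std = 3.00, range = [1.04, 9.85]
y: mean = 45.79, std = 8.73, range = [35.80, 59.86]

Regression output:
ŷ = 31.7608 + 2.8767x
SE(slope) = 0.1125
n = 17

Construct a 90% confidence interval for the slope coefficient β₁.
The 90% CI for β₁ is (2.6795, 3.0739)

Confidence interval for the slope:

The 90% CI for β₁ is: β̂₁ ± t*(α/2, n-2) × SE(β̂₁)

Step 1: Find critical t-value
- Confidence level = 0.9
- Degrees of freedom = n - 2 = 17 - 2 = 15
- t*(α/2, 15) = 1.7531

Step 2: Calculate margin of error
Margin = 1.7531 × 0.1125 = 0.1972

Step 3: Construct interval
CI = 2.8767 ± 0.1972
CI = (2.6795, 3.0739)

Interpretation: We are 90% confident that the true slope β₁ lies between 2.6795 and 3.0739.
The interval does not include 0, suggesting a significant linear relationship.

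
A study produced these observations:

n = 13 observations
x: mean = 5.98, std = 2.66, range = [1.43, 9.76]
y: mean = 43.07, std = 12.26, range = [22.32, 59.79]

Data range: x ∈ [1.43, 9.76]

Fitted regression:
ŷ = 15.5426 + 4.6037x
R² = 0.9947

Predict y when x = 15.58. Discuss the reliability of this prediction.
ŷ = 87.2682, but this is extrapolation (above the data range [1.43, 9.76]) and may be unreliable.

Prediction calculation:
ŷ = 15.5426 + 4.6037 × 15.58
ŷ = 87.2682

Reliability:
- Data range: x ∈ [1.43, 9.76]
- Prediction point: x = 15.58 is 5.82 units above the observed range → this is EXTRAPOLATION, not interpolation

Why that matters here:
- R² describes fit only over the sampled x values; it says nothing about behaviour beyond them
- There are no observations near this x to validate the fitted line there
- The standard error of prediction grows with (x − x̄)², and x = 15.58 is far from x̄ = 5.98

The R² = 0.9947 only validates the fit within [1.43, 9.76]; treat ŷ = 87.2682 with caution.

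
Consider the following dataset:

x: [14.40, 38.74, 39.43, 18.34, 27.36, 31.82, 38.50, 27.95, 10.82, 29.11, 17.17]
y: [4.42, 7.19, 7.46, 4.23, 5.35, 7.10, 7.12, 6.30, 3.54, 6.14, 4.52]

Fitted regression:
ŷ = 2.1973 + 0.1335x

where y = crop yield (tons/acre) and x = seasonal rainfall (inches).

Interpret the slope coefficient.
An increase of one inch in rainfall is associated with a 0.1335 tons/acre increase in predicted crop yield.

The slope β₁ = 0.1335 gives the rate at which the fitted crop yield changes with rainfall.

Interpretation:
- Rainfall up by 1 inch → predicted crop yield increases by 0.1335 tons/acre
- This is a linear approximation: the same per-unit change is assumed across the whole observed x range

The intercept β₀ = 2.1973 is the predicted crop yield when rainfall = 0; since the smallest observed x is 10.82, this is an extrapolation and mainly anchors the line.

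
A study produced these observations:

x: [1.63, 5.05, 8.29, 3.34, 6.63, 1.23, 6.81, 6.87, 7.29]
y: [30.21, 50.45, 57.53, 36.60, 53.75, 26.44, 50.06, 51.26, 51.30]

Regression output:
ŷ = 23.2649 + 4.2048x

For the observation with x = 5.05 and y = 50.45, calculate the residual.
Residual = 5.9509

The residual is the difference between the actual value and the predicted value:

Residual = y - ŷ

Step 1: Calculate predicted value
ŷ = 23.2649 + 4.2048 × 5.05
ŷ = 44.4991

Step 2: Calculate residual
Residual = 50.45 - 44.4991
Residual = 5.9509

The residual is positive, so the observed y = 50.45 sits above the regression line (the line underestimates it by 5.9509).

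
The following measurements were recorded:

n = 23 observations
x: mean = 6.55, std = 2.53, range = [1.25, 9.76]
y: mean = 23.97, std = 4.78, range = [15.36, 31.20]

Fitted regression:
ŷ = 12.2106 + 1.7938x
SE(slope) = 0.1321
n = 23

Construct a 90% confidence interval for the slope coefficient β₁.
The 90% CI for β₁ is (1.5665, 2.0211)

Confidence interval for the slope:

The 90% CI for β₁ is: β̂₁ ± t*(α/2, n-2) × SE(β̂₁)

Step 1: Find critical t-value
- Confidence level = 0.9
- Degrees of freedom = n - 2 = 23 - 2 = 21
- t*(α/2, 21) = 1.7207

Step 2: Calculate margin of error
Margin = 1.7207 × 0.1321 = 0.2273

Step 3: Construct interval
CI = 1.7938 ± 0.2273
CI = (1.5665, 2.0211)

Interpretation: intervals built this way capture the true β₁ in 90% of repeated samples; here the plausible range for the per-unit effect of x on y is 1.5665 to 2.0211.
The interval does not include 0, suggesting a significant linear relationship.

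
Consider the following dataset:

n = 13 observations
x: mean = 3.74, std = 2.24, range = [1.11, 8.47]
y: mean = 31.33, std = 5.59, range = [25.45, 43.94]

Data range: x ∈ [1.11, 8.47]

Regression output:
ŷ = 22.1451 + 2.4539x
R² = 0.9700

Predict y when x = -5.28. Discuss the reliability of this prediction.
The equation gives ŷ = 9.1885; however x = -5.28 is 6.39 units below the observed range, so this extrapolated value should not be trusted.

Prediction calculation:
ŷ = 22.1451 + 2.4539 × (-5.28)
ŷ = 9.1885

Reliability:
- Data range: x ∈ [1.11, 8.47]
- Prediction point: x = -5.28 is 6.39 units below the observed range → this is EXTRAPOLATION, not interpolation

Why that matters here:
- The linear relationship may not hold outside the observed range
- The standard error of prediction grows with (x − x̄)², and x = -5.28 is far from x̄ = 3.74

A defensible statement: 'if the linear trend continued to x = -5.28, y would be about 9.1885' — the premise is untested.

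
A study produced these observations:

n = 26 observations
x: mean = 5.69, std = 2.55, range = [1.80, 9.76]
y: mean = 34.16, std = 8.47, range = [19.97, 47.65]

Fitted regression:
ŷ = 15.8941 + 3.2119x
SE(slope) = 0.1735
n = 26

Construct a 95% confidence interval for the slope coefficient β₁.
The 95% CI for β₁ is (2.8538, 3.5700)

Confidence interval for the slope:

The 95% CI for β₁ is: β̂₁ ± t*(α/2, n-2) × SE(β̂₁)

Step 1: Find critical t-value
- Confidence level = 0.95
- Degrees of freedom = n - 2 = 26 - 2 = 24
- t*(α/2, 24) = 2.0639

Step 2: Calculate margin of error
Margin = 2.0639 × 0.1735 = 0.3581

Step 3: Construct interval
CI = 3.2119 ± 0.3581
CI = (2.8538, 3.5700)

Interpretation: We are 95% confident that the true slope β₁ lies between 2.8538 and 3.5700.
Since 0 is outside the interval, a two-sided test at α = 0.05 would reject H₀: β₁ = 0.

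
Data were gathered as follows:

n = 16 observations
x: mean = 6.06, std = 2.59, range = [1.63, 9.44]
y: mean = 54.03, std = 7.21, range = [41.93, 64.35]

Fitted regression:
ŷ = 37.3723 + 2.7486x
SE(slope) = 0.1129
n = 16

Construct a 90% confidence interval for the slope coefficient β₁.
The 90% CI for β₁ is (2.5497, 2.9475)

Confidence interval for the slope:

The 90% CI for β₁ is: β̂₁ ± t*(α/2, n-2) × SE(β̂₁)

Step 1: Find critical t-value
- Confidence level = 0.9
- Degrees of freedom = n - 2 = 16 - 2 = 14
- t*(α/2, 14) = 1.7613

Step 2: Calculate margin of error
Margin = 1.7613 × 0.1129 = 0.1989

Step 3: Construct interval
CI = 2.7486 ± 0.1989
CI = (2.5497, 2.9475)

Interpretation: intervals built this way capture the true β₁ in 90% of repeated samples; here the plausible range for the per-unit effect of x on y is 2.5497 to 2.9475.
The interval does not include 0, suggesting a significant linear relationship.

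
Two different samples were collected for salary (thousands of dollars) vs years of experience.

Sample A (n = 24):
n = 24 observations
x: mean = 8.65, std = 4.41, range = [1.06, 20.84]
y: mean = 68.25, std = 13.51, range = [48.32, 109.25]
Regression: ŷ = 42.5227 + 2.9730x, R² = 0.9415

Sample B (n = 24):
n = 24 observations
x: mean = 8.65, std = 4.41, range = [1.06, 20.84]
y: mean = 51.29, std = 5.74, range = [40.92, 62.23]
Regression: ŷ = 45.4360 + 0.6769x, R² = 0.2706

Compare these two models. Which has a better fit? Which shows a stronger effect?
Model A has the better fit (R² = 0.9415 vs 0.2706). Model A shows the stronger effect (|β₁| = 2.9730 vs 0.6769).

Model Comparison:

Goodness of fit (R²):
- Model A: R² = 0.9415 → 94.15% of variance in salary explained
- Model B: R² = 0.2706 → 27.06% of variance in salary explained
- 0.9415 > 0.2706 → Model A has the better fit

Strength of effect — compare |β₁|:
- Model A: β₁ = 2.9730 → predicted salary rises 2.9730 thousand dollars per additional year of experience
- Model B: β₁ = 0.6769 → predicted salary rises 0.6769 thousand dollars per additional year of experience
- |2.9730| > |0.6769| → Model A shows the stronger marginal effect

Notes:
- A steeper slope doesn't make a better model if the scatter around the line is large.
- R² measures how tightly points cluster around the line; β₁ measures how steep the line is — they answer different questions.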